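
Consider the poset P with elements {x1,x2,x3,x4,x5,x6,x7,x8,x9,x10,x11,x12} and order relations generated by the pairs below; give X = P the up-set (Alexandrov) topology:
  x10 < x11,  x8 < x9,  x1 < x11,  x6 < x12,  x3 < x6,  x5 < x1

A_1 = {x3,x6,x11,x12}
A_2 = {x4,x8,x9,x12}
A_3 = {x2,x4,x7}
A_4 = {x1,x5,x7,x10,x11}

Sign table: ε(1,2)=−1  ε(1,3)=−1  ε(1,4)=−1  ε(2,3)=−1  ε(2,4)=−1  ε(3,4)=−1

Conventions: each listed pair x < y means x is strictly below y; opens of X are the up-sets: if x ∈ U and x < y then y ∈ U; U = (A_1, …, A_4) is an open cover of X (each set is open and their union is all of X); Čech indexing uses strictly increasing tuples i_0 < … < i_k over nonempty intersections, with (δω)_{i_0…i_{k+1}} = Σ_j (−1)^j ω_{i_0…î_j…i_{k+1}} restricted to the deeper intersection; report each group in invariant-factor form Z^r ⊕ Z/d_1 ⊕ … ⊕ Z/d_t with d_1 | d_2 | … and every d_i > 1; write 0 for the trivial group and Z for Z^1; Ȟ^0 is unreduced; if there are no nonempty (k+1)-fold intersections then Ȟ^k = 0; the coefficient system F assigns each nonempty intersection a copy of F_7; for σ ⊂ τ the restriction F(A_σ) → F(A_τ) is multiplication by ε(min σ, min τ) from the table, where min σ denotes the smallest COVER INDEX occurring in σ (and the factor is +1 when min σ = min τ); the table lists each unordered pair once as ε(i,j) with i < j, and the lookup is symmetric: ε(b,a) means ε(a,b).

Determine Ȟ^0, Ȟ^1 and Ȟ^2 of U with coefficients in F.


Ȟ^0 ≅ Z/7; Ȟ^1 ≅ Z/7; Ȟ^2 ≅ 0

nerve of the cover:
  A12={x12} A14={x11} A23={x4} A34={x7}
C dims 4,4; δ0: rk_F7 3
Ȟ^0 = (4 − 3) − 0 = 1, so Ȟ^0 ≅ Z/7
Ȟ^1 = (4 − 0) − 3 = 1, so Ȟ^1 ≅ Z/7
Ȟ^2 = (0 − 0) − 0 = 0, so Ȟ^2 ≅ 0


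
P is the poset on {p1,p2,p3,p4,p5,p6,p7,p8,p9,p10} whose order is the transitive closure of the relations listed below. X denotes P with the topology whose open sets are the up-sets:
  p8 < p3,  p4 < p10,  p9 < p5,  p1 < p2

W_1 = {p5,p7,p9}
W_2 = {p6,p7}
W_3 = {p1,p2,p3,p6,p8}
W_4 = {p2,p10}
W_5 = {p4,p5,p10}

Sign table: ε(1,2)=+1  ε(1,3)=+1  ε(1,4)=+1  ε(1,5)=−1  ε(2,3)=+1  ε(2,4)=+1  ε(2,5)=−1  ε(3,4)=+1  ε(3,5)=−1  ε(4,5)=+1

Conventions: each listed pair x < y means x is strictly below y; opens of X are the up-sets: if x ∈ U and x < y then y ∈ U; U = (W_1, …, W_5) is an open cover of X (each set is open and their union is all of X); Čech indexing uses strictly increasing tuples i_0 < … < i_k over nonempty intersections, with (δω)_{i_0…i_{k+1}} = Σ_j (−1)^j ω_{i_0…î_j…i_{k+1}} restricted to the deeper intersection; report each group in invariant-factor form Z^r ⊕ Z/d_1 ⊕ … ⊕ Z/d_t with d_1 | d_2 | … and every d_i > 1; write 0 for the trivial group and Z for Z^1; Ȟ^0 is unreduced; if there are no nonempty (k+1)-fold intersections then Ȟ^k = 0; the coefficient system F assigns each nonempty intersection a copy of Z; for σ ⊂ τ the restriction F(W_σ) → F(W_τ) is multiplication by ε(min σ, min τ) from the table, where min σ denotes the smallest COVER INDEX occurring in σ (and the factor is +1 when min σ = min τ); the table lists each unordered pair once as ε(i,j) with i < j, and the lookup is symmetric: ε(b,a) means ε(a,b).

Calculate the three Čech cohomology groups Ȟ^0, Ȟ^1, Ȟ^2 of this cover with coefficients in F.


nonempty overlaps:
  W12={p7} W15={p5} W23={p6} W34={p2} W45={p10}
C dims 5,5; δ0: rk 5, SNF 1^4·2
degree 0: 5−5−0 = 0 → Ȟ^0 ≅ 0
degree 1: 5−0−5 = 0 plus torsion [2] → Ȟ^1 ≅ Z/2
degree 2: 0−0−0 = 0 → Ȟ^2 ≅ 0

Ȟ^0 = 0, Ȟ^1 = Z/2, Ȟ^2 = 0


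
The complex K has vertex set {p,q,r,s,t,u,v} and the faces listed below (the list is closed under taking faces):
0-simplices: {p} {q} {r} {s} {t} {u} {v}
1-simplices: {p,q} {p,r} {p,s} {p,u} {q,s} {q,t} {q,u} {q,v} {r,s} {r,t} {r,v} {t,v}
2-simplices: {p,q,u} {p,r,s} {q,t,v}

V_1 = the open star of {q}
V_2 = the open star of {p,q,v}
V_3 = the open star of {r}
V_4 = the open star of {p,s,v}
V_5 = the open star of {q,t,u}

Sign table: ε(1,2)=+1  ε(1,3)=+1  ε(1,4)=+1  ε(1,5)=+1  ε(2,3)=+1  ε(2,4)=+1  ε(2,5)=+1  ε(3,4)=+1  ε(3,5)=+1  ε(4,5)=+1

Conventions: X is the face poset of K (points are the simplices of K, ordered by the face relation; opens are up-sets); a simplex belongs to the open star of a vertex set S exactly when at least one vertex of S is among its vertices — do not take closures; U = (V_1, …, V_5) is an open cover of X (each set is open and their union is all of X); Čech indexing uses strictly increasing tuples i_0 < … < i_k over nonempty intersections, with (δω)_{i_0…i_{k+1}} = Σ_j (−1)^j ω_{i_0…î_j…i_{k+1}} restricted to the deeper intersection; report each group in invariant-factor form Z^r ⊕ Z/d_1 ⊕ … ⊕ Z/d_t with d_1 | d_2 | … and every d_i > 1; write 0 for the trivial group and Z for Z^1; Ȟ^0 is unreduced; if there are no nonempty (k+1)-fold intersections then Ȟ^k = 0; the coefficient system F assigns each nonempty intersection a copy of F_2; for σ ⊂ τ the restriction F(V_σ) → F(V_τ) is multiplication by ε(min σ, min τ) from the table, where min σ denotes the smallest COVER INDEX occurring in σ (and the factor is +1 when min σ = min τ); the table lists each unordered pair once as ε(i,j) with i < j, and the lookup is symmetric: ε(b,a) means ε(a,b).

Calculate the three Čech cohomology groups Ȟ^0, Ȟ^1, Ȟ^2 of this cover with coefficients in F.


Ȟ^0 = Z/2,  Ȟ^1 = Z/2,  Ȟ^2 = 0

cover nerve:
  V1={{q},{p,q},{q,s},{q,t},{q,u},{q,v},{p,q,u},{q,t,v}} V2={{p},{q},{v},{p,q},{p,r},{p,s},{p,u},{q,s},{q,t},{q,u},{q,v},{r,v},{t,v},{p,q,u},{p,r,s},{q,t,v}} V3={{r},{p,r},{r,s},{r,t},{r,v},{p,r,s}} V4={{p},{s},{v},{p,q},{p,r},{p,s},{p,u},{q,s},{q,v},{r,s},{r,v},{t,v},{p,q,u},{p,r,s},{q,t,v}} V5={{q},{t},{u},{p,q},{p,u},{q,s},{q,t},{q,u},{q,v},{r,t},{t,v},{p,q,u},{q,t,v}}
  V12={{q},{p,q},{q,s},{q,t},{q,u},{q,v},{p,q,u},{q,t,v}} V14={{p,q},{q,s},{q,v},{p,q,u},{q,t,v}} V15={{q},{p,q},{q,s},{q,t},{q,u},{q,v},{p,q,u},{q,t,v}} V23={{p,r},{r,v},{p,r,s}} V24={{p},{v},{p,q},{p,r},{p,s},{p,u},{q,s},{q,v},{r,v},{t,v},{p,q,u},{p,r,s},{q,t,v}} V25={{q},{p,q},{p,u},{q,s},{q,t},{q,u},{q,v},{t,v},{p,q,u},{q,t,v}} V34={{p,r},{r,s},{r,v},{p,r,s}} V35={{r,t}} V45={{p,q},{p,u},{q,s},{q,v},{t,v},{p,q,u},{q,t,v}}
  V124={{p,q},{q,s},{q,v},{p,q,u},{q,t,v}} V125={{q},{p,q},{q,s},{q,t},{q,u},{q,v},{p,q,u},{q,t,v}} V145={{p,q},{q,s},{q,v},{p,q,u},{q,t,v}} V234={{p,r},{r,v},{p,r,s}} V245={{p,q},{p,u},{q,s},{q,v},{t,v},{p,q,u},{q,t,v}}
  V1245={{p,q},{q,s},{q,v},{p,q,u},{q,t,v}}
C dims 5,9,5,1; δ0: rk_F2 4; δ1: rk_F2 4; δ2: rk_F2 1
Ȟ^0: (5−4)−0=1 ⇒ Z/2
Ȟ^1: (9−4)−4=1 ⇒ Z/2
Ȟ^2: (5−1)−4=0 ⇒ 0


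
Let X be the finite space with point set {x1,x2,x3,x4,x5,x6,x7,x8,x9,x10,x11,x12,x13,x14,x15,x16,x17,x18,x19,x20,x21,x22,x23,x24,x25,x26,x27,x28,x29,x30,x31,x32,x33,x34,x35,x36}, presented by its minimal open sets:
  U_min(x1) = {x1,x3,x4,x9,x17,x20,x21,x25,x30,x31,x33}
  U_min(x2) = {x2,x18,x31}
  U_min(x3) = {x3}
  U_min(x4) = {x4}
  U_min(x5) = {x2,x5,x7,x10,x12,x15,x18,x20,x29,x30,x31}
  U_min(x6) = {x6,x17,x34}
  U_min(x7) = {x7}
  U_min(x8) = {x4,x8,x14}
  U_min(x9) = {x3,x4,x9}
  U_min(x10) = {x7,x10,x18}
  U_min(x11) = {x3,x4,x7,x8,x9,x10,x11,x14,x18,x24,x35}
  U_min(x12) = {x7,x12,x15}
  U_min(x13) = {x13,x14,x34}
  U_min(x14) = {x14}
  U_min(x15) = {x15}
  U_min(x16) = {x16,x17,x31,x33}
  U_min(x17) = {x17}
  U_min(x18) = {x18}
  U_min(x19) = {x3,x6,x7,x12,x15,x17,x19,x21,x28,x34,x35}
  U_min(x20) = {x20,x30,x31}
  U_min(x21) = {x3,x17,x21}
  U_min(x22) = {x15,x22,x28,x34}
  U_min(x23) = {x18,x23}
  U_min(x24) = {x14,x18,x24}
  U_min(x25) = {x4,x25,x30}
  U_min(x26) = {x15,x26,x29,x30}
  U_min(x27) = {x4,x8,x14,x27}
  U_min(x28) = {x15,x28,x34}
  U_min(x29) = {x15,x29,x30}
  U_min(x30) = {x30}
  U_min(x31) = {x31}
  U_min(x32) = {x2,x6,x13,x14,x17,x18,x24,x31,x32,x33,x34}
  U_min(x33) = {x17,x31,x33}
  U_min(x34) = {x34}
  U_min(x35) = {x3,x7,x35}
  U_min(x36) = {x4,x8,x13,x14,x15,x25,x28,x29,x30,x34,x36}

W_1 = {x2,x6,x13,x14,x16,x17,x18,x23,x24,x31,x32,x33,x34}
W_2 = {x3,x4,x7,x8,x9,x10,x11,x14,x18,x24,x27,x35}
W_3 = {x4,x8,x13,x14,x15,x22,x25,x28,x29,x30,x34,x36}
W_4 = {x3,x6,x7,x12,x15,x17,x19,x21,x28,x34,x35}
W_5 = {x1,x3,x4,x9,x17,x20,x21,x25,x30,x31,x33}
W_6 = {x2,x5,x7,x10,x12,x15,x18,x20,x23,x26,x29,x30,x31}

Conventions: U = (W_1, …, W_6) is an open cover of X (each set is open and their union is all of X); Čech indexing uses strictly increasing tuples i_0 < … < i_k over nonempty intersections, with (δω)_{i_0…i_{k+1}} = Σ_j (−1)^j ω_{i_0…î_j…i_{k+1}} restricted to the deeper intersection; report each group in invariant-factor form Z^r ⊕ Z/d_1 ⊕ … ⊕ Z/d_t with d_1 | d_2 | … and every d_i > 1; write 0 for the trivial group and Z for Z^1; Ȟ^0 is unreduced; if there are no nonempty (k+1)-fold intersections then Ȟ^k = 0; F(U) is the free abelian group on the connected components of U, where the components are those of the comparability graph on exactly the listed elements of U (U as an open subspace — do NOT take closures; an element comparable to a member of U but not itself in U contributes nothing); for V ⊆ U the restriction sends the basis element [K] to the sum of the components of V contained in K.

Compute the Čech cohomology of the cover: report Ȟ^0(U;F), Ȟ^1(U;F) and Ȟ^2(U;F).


nonempty intersections:
  W12={x14,x18,x24} W13={x13,x14,x34} W14={x6,x17,x34} W15={x17,x31,x33} W16={x2,x18,x23,x31} W23={x4,x8,x14} W24={x3,x7,x35} W25={x3,x4,x9} W26={x7,x10,x18} W34={x15,x28,x34} W35={x4,x25,x30} W36={x15,x29,x30} W45={x3,x17,x21} W46={x7,x12,x15} W56={x20,x30,x31}
  W123={x14} W126={x18} W134={x34} W145={x17} W156={x31} W235={x4} W245={x3} W246={x7} W346={x15} W356={x30}
components per intersection:
  W1: {x2,x6,x13,x14,x16,x17,x18,x23,x24,x31,x32,x33,x34}
  W2: {x3,x4,x7,x8,x9,x10,x11,x14,x18,x24,x27,x35}
  W3: {x4,x8,x13,x14,x15,x22,x25,x28,x29,x30,x34,x36}
  W4: {x3,x6,x7,x12,x15,x17,x19,x21,x28,x34,x35}
  W5: {x1,x3,x4,x9,x17,x20,x21,x25,x30,x31,x33}
  W6: {x2,x5,x7,x10,x12,x15,x18,x20,x23,x26,x29,x30,x31}
  W12: {x14,x18,x24}
  W13: {x13,x14,x34}
  W14: {x6,x17,x34}
  W15: {x17,x31,x33}
  W16: {x2,x18,x23,x31}
  W23: {x4,x8,x14}
  W24: {x3,x7,x35}
  W25: {x3,x4,x9}
  W26: {x7,x10,x18}
  W34: {x15,x28,x34}
  W35: {x4,x25,x30}
  W36: {x15,x29,x30}
  W45: {x3,x17,x21}
  W46: {x7,x12,x15}
  W56: {x20,x30,x31}
  W123: {x14}
  W126: {x18}
  W134: {x34}
  W145: {x17}
  W156: {x31}
  W235: {x4}
  W245: {x3}
  W246: {x7}
  W346: {x15}
  W356: {x30}
C dims 6,15,10; δ0: rk 5, SNF 1^5; δ1: rk 10, SNF 1^9·2
Ȟ^0: (6−5)−0=1 ⇒ Z
Ȟ^1: (15−10)−5=0 ⇒ 0
Ȟ^2: (10−0)−10=0 plus torsion [2] ⇒ Z/2

Ȟ^0 ≅ Z,  Ȟ^1 ≅ 0,  Ȟ^2 ≅ Z/2


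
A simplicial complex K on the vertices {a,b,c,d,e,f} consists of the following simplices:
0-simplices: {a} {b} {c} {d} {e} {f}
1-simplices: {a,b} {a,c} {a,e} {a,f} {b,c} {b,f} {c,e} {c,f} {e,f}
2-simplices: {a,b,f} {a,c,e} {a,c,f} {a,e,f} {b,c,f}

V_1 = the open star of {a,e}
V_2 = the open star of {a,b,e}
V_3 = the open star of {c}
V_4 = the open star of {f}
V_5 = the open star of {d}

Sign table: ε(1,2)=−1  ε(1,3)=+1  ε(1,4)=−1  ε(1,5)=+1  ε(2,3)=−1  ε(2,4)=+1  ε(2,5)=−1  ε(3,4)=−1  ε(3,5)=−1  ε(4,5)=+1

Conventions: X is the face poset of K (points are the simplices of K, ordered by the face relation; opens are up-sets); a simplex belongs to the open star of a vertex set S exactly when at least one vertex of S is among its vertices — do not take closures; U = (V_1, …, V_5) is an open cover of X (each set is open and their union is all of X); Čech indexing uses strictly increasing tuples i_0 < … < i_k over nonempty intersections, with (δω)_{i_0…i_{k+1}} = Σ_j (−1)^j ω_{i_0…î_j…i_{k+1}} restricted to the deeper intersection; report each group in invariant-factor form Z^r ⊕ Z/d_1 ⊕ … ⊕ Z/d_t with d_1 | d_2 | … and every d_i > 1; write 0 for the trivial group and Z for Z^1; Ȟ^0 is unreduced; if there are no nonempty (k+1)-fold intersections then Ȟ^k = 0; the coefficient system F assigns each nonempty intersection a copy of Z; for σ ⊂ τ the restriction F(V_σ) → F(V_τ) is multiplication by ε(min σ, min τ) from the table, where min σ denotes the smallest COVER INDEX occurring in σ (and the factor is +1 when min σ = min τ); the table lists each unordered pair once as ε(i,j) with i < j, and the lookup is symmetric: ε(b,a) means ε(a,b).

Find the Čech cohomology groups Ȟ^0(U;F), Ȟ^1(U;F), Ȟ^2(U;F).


nonempty overlaps:
  V1={{a},{e},{a,b},{a,c},{a,e},{a,f},{c,e},{e,f},{a,b,f},{a,c,e},{a,c,f},{a,e,f}} V2={{a},{b},{e},{a,b},{a,c},{a,e},{a,f},{b,c},{b,f},{c,e},{e,f},{a,b,f},{a,c,e},{a,c,f},{a,e,f},{b,c,f}} V3={{c},{a,c},{b,c},{c,e},{c,f},{a,c,e},{a,c,f},{b,c,f}} V4={{f},{a,f},{b,f},{c,f},{e,f},{a,b,f},{a,c,f},{a,e,f},{b,c,f}} V5={{d}}
  V12={{a},{e},{a,b},{a,c},{a,e},{a,f},{c,e},{e,f},{a,b,f},{a,c,e},{a,c,f},{a,e,f}} V13={{a,c},{c,e},{a,c,e},{a,c,f}} V14={{a,f},{e,f},{a,b,f},{a,c,f},{a,e,f}} V23={{a,c},{b,c},{c,e},{a,c,e},{a,c,f},{b,c,f}} V24={{a,f},{b,f},{e,f},{a,b,f},{a,c,f},{a,e,f},{b,c,f}} V34={{c,f},{a,c,f},{b,c,f}}
  V123={{a,c},{c,e},{a,c,e},{a,c,f}} V124={{a,f},{e,f},{a,b,f},{a,c,f},{a,e,f}} V134={{a,c,f}} V234={{a,c,f},{b,c,f}}
  V1234={{a,c,f}}
C dims 5,6,4,1; δ0: rk 3, SNF 1^3; δ1: rk 3, SNF 1^3; δ2: rk 1, SNF 1^1
degree 0: 5−3−0 = 2 → Ȟ^0 ≅ Z^2
degree 1: 6−3−3 = 0 → Ȟ^1 ≅ 0
degree 2: 4−1−3 = 0 → Ȟ^2 ≅ 0

Ȟ^0(U;F) ≅ Z^2; Ȟ^1(U;F) ≅ 0; Ȟ^2(U;F) ≅ 0


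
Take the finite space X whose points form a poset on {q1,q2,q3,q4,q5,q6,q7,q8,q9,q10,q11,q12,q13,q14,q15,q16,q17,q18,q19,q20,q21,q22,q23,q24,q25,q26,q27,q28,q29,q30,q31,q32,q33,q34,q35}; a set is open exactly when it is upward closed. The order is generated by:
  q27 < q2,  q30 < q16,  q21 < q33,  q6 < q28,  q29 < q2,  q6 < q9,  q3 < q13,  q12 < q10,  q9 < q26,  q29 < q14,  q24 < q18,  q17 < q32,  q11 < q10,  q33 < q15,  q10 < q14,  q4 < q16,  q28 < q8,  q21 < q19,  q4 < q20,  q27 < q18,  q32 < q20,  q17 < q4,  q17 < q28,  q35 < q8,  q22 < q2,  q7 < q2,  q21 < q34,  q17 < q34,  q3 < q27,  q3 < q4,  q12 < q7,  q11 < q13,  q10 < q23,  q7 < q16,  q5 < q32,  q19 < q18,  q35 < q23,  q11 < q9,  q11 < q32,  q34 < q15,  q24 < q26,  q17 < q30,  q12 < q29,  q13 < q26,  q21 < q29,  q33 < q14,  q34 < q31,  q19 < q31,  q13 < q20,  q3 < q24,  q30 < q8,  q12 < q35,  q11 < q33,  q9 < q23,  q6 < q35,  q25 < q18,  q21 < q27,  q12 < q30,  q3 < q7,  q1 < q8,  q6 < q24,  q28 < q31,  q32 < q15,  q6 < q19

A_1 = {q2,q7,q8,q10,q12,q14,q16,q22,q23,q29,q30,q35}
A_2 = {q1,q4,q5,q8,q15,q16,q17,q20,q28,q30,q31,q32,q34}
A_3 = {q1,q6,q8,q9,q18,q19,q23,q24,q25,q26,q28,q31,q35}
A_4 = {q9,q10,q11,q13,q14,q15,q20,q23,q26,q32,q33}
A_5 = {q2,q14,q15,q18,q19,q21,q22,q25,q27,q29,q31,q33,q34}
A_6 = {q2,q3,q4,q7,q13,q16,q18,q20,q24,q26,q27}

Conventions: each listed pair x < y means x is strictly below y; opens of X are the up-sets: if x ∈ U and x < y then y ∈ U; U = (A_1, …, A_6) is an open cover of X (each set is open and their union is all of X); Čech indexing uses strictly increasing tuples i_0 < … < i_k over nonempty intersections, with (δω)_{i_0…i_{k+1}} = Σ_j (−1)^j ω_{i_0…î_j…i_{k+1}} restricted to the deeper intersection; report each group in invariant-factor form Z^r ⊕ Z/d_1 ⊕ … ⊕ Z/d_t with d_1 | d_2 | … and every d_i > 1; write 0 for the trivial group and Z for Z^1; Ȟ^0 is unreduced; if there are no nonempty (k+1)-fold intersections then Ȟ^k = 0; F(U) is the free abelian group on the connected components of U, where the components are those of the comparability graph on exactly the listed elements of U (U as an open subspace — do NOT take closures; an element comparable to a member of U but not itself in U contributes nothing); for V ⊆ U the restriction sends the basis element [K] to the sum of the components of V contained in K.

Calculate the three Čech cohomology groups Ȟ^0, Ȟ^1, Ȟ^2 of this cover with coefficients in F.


Ȟ^0 = Z,  Ȟ^1 = 0,  Ȟ^2 = Z/2

nonempty overlaps:
  A12={q8,q16,q30} A13={q8,q23,q35} A14={q10,q14,q23} A15={q2,q14,q22,q29} A16={q2,q7,q16} A23={q1,q8,q28,q31} A24={q15,q20,q32} A25={q15,q31,q34} A26={q4,q16,q20} A34={q9,q23,q26} A35={q18,q19,q25,q31} A36={q18,q24,q26} A45={q14,q15,q33} A46={q13,q20,q26} A56={q2,q18,q27}
  A123={q8} A126={q16} A134={q23} A145={q14} A156={q2} A235={q31} A245={q15} A246={q20} A346={q26} A356={q18}
components per intersection:
  A1: {q2,q7,q8,q10,q12,q14,q16,q22,q23,q29,q30,q35}
  A2: {q1,q4,q5,q8,q15,q16,q17,q20,q28,q30,q31,q32,q34}
  A3: {q1,q6,q8,q9,q18,q19,q23,q24,q25,q26,q28,q31,q35}
  A4: {q9,q10,q11,q13,q14,q15,q20,q23,q26,q32,q33}
  A5: {q2,q14,q15,q18,q19,q21,q22,q25,q27,q29,q31,q33,q34}
  A6: {q2,q3,q4,q7,q13,q16,q18,q20,q24,q26,q27}
  A12: {q8,q16,q30}
  A13: {q8,q23,q35}
  A14: {q10,q14,q23}
  A15: {q2,q14,q22,q29}
  A16: {q2,q7,q16}
  A23: {q1,q8,q28,q31}
  A24: {q15,q20,q32}
  A25: {q15,q31,q34}
  A26: {q4,q16,q20}
  A34: {q9,q23,q26}
  A35: {q18,q19,q25,q31}
  A36: {q18,q24,q26}
  A45: {q14,q15,q33}
  A46: {q13,q20,q26}
  A56: {q2,q18,q27}
  A123: {q8}
  A126: {q16}
  A134: {q23}
  A145: {q14}
  A156: {q2}
  A235: {q31}
  A245: {q15}
  A246: {q20}
  A346: {q26}
  A356: {q18}
C dims 6,15,10; δ0: rk 5, SNF 1^5; δ1: rk 10, SNF 1^9·2
degree 0: 6−5−0 = 1 → Ȟ^0 ≅ Z
degree 1: 15−10−5 = 0 → Ȟ^1 ≅ 0
degree 2: 10−0−10 = 0 plus torsion [2] → Ȟ^2 ≅ Z/2


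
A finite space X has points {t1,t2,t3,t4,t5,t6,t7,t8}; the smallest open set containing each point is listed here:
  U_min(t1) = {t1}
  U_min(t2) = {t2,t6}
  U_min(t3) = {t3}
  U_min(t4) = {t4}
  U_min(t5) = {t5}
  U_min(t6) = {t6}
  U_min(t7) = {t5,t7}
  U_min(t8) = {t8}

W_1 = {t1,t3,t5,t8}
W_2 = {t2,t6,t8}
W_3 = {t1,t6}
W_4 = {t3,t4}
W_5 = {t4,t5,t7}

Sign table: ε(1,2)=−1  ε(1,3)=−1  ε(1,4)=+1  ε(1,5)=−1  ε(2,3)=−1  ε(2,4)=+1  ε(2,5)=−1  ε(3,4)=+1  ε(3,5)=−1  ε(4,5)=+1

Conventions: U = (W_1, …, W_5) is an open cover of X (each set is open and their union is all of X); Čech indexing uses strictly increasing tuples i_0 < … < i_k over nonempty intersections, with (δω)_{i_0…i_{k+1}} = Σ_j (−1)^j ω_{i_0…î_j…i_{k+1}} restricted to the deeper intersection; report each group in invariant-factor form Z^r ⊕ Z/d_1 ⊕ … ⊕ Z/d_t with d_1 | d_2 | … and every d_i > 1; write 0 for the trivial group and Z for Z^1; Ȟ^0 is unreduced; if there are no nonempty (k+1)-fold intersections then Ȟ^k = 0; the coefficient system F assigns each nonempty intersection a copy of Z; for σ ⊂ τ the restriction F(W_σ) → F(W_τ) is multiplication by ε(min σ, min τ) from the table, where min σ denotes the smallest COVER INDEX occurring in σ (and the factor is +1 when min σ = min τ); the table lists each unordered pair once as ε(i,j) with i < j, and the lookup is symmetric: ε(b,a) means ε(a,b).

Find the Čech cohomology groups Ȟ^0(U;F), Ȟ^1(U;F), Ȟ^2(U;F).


Ȟ^0 = 0, Ȟ^1 = Z ⊕ Z/2, Ȟ^2 = 0

nonempty intersections:
  W12={t8} W13={t1} W14={t3} W15={t5} W23={t6} W45={t4}
C dims 5,6; δ0: rk 5, SNF 1^4·2
Ȟ^0: (5−5)−0=0 ⇒ 0
Ȟ^1: (6−0)−5=1 plus torsion [2] ⇒ Z ⊕ Z/2
Ȟ^2: (0−0)−0=0 ⇒ 0


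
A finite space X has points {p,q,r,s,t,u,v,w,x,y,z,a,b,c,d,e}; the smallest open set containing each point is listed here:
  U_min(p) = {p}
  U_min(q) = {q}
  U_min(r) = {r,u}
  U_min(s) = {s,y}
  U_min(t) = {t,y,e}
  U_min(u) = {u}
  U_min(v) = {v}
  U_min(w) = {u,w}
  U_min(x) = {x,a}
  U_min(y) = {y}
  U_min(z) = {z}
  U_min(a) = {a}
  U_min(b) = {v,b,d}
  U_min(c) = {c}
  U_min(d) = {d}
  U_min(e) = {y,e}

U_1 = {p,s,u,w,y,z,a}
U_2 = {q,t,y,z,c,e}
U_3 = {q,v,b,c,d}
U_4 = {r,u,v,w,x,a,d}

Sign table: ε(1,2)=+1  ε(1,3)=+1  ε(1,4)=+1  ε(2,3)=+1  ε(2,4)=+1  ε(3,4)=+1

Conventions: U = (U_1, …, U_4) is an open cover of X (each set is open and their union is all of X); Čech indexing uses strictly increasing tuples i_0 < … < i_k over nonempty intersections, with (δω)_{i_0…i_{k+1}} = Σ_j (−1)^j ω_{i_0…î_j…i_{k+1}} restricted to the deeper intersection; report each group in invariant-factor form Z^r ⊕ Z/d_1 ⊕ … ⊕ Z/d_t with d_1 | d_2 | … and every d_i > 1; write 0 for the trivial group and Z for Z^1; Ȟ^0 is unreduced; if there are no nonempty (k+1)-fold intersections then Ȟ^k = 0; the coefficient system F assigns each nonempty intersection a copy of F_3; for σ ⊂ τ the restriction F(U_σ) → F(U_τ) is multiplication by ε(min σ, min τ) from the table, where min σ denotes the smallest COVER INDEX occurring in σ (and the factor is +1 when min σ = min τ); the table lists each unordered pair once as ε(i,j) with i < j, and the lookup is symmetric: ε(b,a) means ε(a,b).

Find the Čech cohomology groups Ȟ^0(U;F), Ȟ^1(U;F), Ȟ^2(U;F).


nonempty overlaps:
  U12={y,z} U14={u,w,a} U23={q,c} U34={v,d}
C dims 4,4; δ0: rk_F3 3
degree 0: 4−3−0 = 1 → Ȟ^0 ≅ Z/3
degree 1: 4−0−3 = 1 → Ȟ^1 ≅ Z/3
degree 2: 0−0−0 = 0 → Ȟ^2 ≅ 0

Ȟ^0(U;F) ≅ Z/3; Ȟ^1(U;F) ≅ Z/3; Ȟ^2(U;F) ≅ 0


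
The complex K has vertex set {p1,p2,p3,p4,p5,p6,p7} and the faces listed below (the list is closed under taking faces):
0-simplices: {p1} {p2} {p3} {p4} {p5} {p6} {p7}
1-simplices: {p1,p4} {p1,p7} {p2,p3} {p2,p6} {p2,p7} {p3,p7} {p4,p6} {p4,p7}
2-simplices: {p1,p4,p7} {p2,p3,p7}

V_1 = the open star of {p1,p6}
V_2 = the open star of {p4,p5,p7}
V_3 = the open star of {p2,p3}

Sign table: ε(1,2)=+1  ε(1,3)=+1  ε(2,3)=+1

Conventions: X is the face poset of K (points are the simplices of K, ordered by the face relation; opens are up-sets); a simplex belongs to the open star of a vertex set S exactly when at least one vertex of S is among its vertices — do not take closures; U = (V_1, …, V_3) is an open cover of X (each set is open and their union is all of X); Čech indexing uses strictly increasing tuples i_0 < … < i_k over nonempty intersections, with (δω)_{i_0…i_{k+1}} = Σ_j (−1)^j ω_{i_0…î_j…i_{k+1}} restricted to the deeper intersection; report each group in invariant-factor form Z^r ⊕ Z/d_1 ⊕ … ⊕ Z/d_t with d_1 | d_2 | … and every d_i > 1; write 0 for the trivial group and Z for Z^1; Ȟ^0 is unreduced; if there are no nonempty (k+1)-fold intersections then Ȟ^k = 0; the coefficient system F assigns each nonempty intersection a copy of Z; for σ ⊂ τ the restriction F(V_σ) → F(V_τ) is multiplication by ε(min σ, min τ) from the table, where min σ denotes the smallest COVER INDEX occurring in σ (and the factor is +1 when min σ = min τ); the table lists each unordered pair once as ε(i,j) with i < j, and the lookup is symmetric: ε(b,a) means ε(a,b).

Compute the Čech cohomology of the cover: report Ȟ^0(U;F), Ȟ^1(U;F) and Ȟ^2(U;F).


Ȟ^0 ≅ Z, Ȟ^1 ≅ Z and Ȟ^2 ≅ 0

nerve of the cover:
  V1={{p1},{p6},{p1,p4},{p1,p7},{p2,p6},{p4,p6},{p1,p4,p7}} V2={{p4},{p5},{p7},{p1,p4},{p1,p7},{p2,p7},{p3,p7},{p4,p6},{p4,p7},{p1,p4,p7},{p2,p3,p7}} V3={{p2},{p3},{p2,p3},{p2,p6},{p2,p7},{p3,p7},{p2,p3,p7}}
  V12={{p1,p4},{p1,p7},{p4,p6},{p1,p4,p7}} V13={{p2,p6}} V23={{p2,p7},{p3,p7},{p2,p3,p7}}
C dims 3,3; δ0: rk 2, SNF 1^2
Ȟ^0 = (3 − 2) − 0 = 1, so Ȟ^0 ≅ Z
Ȟ^1 = (3 − 0) − 2 = 1, so Ȟ^1 ≅ Z
Ȟ^2 = (0 − 0) − 0 = 0, so Ȟ^2 ≅ 0


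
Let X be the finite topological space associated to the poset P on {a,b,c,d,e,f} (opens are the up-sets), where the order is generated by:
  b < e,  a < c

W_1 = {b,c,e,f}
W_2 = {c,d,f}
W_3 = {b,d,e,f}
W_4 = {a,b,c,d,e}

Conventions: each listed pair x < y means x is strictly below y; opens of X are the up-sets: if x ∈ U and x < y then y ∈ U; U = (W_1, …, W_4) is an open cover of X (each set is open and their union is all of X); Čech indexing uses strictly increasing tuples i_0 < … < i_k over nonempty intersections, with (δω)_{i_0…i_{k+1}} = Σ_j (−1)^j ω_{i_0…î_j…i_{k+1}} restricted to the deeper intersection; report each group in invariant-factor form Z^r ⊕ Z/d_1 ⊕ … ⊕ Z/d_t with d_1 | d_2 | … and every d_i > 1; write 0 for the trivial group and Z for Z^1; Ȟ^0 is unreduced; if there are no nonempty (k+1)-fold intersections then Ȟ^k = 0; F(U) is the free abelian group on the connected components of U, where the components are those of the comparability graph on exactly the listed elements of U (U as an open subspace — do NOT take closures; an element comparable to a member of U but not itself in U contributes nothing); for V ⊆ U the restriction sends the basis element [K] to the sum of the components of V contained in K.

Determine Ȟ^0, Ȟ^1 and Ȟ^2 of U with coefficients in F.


nonempty intersections:
  W12={c,f} W13={b,e,f} W14={b,c,e} W23={d,f} W24={c,d} W34={b,d,e}
  W123={f} W124={c} W134={b,e} W234={d}
components per intersection:
  W1: {b,e} {c} {f}
  W2: {c} {d} {f}
  W3: {b,e} {d} {f}
  W4: {a,c} {b,e} {d}
  W12: {c} {f}
  W13: {b,e} {f}
  W14: {b,e} {c}
  W23: {d} {f}
  W24: {c} {d}
  W34: {b,e} {d}
  W123: {f}
  W124: {c}
  W134: {b,e}
  W234: {d}
C dims 12,12,4; δ0: rk 8, SNF 1^8; δ1: rk 4, SNF 1^4
Ȟ^0: (12−8)−0=4 ⇒ Z^4
Ȟ^1: (12−4)−8=0 ⇒ 0
Ȟ^2: (4−0)−4=0 ⇒ 0

Ȟ^0 = Z^4; Ȟ^1 = 0; Ȟ^2 = 0


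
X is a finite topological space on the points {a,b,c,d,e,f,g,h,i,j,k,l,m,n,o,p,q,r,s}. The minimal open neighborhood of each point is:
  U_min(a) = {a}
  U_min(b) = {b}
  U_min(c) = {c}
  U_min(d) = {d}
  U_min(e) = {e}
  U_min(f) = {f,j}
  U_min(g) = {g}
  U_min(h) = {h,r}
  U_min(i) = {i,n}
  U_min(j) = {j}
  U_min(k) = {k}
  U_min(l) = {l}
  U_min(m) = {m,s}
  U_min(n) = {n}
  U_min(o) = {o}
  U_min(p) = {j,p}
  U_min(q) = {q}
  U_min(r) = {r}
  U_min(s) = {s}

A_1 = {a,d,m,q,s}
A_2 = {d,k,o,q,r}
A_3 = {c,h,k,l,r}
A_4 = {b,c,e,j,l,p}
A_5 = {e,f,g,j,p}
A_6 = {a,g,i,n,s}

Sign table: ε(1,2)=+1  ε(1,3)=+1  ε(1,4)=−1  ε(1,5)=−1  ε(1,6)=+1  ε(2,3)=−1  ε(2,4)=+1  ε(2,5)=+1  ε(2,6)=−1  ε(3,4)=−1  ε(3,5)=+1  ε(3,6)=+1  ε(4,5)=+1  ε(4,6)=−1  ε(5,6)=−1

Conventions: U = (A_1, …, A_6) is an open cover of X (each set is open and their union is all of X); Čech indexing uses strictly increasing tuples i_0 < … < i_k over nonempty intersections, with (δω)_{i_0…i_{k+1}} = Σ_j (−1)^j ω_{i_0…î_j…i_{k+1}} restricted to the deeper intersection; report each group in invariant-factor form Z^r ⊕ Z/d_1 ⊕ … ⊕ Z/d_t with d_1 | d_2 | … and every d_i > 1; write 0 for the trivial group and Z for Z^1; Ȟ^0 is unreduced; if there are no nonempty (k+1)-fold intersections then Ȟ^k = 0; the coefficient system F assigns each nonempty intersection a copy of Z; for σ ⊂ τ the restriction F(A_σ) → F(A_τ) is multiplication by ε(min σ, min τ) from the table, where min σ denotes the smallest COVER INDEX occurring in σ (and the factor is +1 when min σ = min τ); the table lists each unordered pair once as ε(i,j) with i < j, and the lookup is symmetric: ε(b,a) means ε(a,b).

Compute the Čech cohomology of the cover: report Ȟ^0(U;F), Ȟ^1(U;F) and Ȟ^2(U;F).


cover nerve:
  A12={d,q} A16={a,s} A23={k,r} A34={c,l} A45={e,j,p} A56={g}
C dims 6,6; δ0: rk 6, SNF 1^5·2
Ȟ^0: (6−6)−0=0 ⇒ 0
Ȟ^1: (6−0)−6=0 plus torsion [2] ⇒ Z/2
Ȟ^2: (0−0)−0=0 ⇒ 0

Ȟ^0(U;F) ≅ 0; Ȟ^1(U;F) ≅ Z/2; Ȟ^2(U;F) ≅ 0


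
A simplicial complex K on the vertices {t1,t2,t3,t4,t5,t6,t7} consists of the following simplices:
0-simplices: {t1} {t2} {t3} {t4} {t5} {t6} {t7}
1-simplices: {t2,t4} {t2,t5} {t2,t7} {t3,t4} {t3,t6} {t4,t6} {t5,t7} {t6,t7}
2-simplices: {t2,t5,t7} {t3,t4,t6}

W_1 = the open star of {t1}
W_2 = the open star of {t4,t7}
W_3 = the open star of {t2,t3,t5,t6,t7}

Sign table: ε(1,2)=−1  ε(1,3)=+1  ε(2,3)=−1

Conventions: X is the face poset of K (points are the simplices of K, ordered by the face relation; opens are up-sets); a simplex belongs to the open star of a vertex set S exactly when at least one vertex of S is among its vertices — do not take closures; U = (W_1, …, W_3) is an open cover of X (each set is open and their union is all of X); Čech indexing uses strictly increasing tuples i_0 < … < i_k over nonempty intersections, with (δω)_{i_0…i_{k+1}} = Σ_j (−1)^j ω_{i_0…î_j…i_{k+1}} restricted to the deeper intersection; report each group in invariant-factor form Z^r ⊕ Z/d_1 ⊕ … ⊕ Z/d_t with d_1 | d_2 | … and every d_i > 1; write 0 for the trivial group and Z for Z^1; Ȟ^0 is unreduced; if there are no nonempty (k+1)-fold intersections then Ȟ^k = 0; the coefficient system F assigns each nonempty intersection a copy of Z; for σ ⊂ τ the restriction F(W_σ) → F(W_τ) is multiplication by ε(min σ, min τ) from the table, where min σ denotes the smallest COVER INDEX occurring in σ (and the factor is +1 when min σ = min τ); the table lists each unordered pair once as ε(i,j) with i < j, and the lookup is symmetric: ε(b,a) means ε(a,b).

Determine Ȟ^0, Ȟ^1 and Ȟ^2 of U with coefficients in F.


Ȟ^0 ≅ Z^2, Ȟ^1 ≅ 0 and Ȟ^2 ≅ 0

nerve simplices:
  W1={{t1}} W2={{t4},{t7},{t2,t4},{t2,t7},{t3,t4},{t4,t6},{t5,t7},{t6,t7},{t2,t5,t7},{t3,t4,t6}} W3={{t2},{t3},{t5},{t6},{t7},{t2,t4},{t2,t5},{t2,t7},{t3,t4},{t3,t6},{t4,t6},{t5,t7},{t6,t7},{t2,t5,t7},{t3,t4,t6}}
  W23={{t7},{t2,t4},{t2,t7},{t3,t4},{t4,t6},{t5,t7},{t6,t7},{t2,t5,t7},{t3,t4,t6}}
C dims 3,1; δ0: rk 1, SNF 1^1
degree 0: 3−1−0 = 2 → Ȟ^0 ≅ Z^2
degree 1: 1−0−1 = 0 → Ȟ^1 ≅ 0
degree 2: 0−0−0 = 0 → Ȟ^2 ≅ 0


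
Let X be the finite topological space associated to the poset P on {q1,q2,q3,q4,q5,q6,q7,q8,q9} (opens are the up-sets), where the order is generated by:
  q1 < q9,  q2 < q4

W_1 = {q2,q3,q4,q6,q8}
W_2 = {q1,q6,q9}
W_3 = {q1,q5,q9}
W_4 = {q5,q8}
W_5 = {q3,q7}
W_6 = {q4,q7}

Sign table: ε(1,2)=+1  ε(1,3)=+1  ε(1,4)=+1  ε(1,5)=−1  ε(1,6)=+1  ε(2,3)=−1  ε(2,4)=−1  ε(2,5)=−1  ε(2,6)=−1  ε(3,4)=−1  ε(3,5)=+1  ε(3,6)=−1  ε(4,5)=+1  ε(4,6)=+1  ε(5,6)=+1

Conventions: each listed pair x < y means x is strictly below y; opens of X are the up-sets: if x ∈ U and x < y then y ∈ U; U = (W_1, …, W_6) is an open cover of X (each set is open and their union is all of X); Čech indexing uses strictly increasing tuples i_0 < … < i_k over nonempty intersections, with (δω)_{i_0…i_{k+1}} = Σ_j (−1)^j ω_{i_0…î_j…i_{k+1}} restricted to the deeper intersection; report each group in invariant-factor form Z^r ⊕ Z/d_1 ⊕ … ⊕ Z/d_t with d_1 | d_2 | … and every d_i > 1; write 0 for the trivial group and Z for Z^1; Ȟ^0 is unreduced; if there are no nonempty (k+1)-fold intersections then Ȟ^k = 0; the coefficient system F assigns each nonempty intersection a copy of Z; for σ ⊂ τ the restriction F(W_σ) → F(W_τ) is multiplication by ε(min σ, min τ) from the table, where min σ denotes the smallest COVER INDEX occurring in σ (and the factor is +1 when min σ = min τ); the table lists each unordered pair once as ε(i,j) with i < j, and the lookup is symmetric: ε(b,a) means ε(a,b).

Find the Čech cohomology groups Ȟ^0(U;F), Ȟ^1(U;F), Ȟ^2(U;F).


cover nerve:
  W12={q6} W14={q8} W15={q3} W16={q4} W23={q1,q9} W34={q5} W56={q7}
C dims 6,7; δ0: rk 6, SNF 1^5·2
Ȟ^0: (6−6)−0=0 ⇒ 0
Ȟ^1: (7−0)−6=1 plus torsion [2] ⇒ Z ⊕ Z/2
Ȟ^2: (0−0)−0=0 ⇒ 0

Ȟ^0 ≅ 0,  Ȟ^1 ≅ Z ⊕ Z/2,  Ȟ^2 ≅ 0


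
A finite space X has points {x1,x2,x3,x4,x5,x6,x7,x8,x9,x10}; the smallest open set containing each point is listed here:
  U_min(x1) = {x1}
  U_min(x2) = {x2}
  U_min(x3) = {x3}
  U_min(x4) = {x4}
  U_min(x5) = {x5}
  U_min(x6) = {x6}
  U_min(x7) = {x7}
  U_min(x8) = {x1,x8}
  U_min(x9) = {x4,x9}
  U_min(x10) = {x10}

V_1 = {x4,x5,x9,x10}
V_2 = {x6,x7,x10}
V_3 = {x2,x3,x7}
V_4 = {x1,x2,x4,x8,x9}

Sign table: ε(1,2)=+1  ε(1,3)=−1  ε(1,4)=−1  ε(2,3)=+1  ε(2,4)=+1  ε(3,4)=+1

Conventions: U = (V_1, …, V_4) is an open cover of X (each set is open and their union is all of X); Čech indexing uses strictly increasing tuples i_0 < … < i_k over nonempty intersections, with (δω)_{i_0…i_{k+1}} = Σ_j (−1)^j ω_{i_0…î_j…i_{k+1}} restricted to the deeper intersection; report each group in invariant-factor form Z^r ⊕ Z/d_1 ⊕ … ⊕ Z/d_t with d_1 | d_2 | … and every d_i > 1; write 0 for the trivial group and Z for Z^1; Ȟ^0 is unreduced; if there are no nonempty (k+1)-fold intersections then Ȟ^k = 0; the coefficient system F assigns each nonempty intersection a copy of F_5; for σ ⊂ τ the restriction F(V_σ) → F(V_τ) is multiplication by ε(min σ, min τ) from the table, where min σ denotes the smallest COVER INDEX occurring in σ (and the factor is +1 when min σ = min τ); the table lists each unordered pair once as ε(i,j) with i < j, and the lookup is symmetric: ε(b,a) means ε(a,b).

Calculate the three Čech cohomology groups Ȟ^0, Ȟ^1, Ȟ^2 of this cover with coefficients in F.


nerve of the cover:
  V12={x10} V14={x4,x9} V23={x7} V34={x2}
C dims 4,4; δ0: rk_F5 4
Ȟ^0 = (4 − 4) − 0 = 0, so Ȟ^0 ≅ 0
Ȟ^1 = (4 − 0) − 4 = 0, so Ȟ^1 ≅ 0
Ȟ^2 = (0 − 0) − 0 = 0, so Ȟ^2 ≅ 0

Ȟ^0 = 0; Ȟ^1 = 0; Ȟ^2 = 0


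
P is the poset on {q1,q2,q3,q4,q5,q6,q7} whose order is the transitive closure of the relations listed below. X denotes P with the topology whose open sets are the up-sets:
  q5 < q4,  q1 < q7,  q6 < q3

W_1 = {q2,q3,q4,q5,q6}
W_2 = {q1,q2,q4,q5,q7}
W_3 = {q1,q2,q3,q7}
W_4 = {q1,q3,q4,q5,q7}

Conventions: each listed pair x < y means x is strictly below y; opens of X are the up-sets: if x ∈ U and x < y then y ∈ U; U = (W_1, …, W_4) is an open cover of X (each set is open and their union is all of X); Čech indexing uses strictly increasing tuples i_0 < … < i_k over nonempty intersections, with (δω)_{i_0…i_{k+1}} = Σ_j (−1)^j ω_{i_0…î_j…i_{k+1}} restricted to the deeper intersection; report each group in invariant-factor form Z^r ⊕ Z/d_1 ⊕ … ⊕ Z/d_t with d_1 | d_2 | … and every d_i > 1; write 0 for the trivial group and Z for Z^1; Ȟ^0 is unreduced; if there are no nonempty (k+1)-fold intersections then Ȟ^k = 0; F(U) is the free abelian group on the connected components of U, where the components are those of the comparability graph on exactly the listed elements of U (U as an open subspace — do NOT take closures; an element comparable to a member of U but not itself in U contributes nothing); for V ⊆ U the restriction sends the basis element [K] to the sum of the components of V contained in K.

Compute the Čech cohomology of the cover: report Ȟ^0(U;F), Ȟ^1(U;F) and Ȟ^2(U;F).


Ȟ^0 = Z^4; Ȟ^1 = 0; Ȟ^2 = 0

intersection data:
  W12={q2,q4,q5} W13={q2,q3} W14={q3,q4,q5} W23={q1,q2,q7} W24={q1,q4,q5,q7} W34={q1,q3,q7}
  W123={q2} W124={q4,q5} W134={q3} W234={q1,q7}
components per intersection:
  W1: {q2} {q3,q6} {q4,q5}
  W2: {q1,q7} {q2} {q4,q5}
  W3: {q1,q7} {q2} {q3}
  W4: {q1,q7} {q3} {q4,q5}
  W12: {q2} {q4,q5}
  W13: {q2} {q3}
  W14: {q3} {q4,q5}
  W23: {q1,q7} {q2}
  W24: {q1,q7} {q4,q5}
  W34: {q1,q7} {q3}
  W123: {q2}
  W124: {q4,q5}
  W134: {q3}
  W234: {q1,q7}
C dims 12,12,4; δ0: rk 8, SNF 1^8; δ1: rk 4, SNF 1^4
Ȟ^0 = (12 − 8) − 0 = 4, so Ȟ^0 ≅ Z^4
Ȟ^1 = (12 − 4) − 8 = 0, so Ȟ^1 ≅ 0
Ȟ^2 = (4 − 0) − 4 = 0, so Ȟ^2 ≅ 0


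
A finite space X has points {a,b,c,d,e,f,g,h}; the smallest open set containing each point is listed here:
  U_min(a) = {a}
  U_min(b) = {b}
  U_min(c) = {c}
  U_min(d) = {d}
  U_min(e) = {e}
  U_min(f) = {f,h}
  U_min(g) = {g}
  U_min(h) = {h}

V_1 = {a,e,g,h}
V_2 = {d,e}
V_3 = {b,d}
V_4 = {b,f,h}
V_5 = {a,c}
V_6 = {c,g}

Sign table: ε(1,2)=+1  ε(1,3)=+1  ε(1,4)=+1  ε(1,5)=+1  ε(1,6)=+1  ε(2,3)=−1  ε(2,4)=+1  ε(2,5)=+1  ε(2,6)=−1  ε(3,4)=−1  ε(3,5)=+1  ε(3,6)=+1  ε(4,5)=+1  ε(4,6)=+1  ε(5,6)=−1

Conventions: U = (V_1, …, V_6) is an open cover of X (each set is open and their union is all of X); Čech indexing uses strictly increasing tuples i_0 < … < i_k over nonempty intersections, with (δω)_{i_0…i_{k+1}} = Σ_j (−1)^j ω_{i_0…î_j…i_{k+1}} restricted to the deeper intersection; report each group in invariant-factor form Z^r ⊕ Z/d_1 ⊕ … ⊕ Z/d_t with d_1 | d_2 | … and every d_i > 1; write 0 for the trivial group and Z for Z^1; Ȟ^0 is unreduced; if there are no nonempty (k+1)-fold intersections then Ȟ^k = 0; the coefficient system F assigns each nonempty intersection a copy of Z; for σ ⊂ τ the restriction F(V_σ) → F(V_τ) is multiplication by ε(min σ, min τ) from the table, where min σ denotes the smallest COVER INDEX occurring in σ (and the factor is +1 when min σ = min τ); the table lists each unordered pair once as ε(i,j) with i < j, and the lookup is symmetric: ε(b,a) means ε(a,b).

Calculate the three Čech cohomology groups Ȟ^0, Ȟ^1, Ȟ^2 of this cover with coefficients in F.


nonempty intersections:
  V12={e} V14={h} V15={a} V16={g} V23={d} V34={b} V56={c}
C dims 6,7; δ0: rk 6, SNF 1^5·2
Ȟ^0: (6−6)−0=0 ⇒ 0
Ȟ^1: (7−0)−6=1 plus torsion [2] ⇒ Z ⊕ Z/2
Ȟ^2: (0−0)−0=0 ⇒ 0

Ȟ^0 ≅ 0; Ȟ^1 ≅ Z ⊕ Z/2; Ȟ^2 ≅ 0


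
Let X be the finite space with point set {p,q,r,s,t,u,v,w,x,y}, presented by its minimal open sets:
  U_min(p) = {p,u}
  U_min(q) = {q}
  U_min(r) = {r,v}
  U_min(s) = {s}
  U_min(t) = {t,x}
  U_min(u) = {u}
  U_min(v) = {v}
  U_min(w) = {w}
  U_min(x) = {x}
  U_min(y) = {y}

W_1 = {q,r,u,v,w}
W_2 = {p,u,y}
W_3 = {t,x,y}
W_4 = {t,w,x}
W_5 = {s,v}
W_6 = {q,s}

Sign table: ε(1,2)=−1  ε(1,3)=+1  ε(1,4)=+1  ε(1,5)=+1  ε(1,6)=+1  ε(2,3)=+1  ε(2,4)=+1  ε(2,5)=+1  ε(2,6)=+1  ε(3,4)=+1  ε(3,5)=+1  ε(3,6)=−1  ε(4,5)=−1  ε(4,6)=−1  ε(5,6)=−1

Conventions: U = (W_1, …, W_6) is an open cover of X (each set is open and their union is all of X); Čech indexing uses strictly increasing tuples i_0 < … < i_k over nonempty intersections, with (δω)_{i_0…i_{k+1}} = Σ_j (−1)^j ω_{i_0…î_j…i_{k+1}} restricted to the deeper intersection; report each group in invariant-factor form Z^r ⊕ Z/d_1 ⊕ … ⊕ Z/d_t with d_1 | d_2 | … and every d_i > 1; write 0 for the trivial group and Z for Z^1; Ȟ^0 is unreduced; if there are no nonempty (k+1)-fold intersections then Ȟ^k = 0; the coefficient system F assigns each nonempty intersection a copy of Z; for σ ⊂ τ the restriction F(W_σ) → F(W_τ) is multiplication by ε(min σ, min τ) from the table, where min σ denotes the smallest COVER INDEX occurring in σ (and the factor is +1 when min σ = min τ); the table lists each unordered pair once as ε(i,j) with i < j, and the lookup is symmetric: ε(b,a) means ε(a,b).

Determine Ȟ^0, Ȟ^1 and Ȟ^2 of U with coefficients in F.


cover nerve:
  W12={u} W14={w} W15={v} W16={q} W23={y} W34={t,x} W56={s}
C dims 6,7; δ0: rk 6, SNF 1^5·2
Ȟ^0: (6−6)−0=0 ⇒ 0
Ȟ^1: (7−0)−6=1 plus torsion [2] ⇒ Z ⊕ Z/2
Ȟ^2: (0−0)−0=0 ⇒ 0

Ȟ^0(U;F) ≅ 0,  Ȟ^1(U;F) ≅ Z ⊕ Z/2,  Ȟ^2(U;F) ≅ 0


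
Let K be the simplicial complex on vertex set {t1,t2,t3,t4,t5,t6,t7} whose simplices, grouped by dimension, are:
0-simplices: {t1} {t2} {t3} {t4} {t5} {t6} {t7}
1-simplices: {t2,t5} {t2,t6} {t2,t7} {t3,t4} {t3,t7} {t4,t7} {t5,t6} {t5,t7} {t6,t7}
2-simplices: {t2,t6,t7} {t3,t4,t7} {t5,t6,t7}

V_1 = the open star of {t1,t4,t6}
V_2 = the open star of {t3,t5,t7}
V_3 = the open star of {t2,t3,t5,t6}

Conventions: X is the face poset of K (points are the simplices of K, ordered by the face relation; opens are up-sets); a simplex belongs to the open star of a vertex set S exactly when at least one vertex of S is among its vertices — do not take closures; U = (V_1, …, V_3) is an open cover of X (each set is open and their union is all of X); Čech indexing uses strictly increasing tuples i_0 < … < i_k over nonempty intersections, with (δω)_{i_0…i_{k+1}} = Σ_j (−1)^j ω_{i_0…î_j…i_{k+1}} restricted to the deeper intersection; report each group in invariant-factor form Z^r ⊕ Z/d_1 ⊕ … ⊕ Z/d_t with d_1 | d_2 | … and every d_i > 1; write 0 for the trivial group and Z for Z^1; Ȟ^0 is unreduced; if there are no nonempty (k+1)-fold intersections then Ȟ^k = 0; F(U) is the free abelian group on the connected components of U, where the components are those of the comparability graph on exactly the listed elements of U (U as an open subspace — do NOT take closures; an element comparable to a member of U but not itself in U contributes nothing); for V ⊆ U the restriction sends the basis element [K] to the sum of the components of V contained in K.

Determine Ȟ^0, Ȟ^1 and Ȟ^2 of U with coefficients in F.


nerve of the cover:
  V1={{t1},{t4},{t6},{t2,t6},{t3,t4},{t4,t7},{t5,t6},{t6,t7},{t2,t6,t7},{t3,t4,t7},{t5,t6,t7}} V2={{t3},{t5},{t7},{t2,t5},{t2,t7},{t3,t4},{t3,t7},{t4,t7},{t5,t6},{t5,t7},{t6,t7},{t2,t6,t7},{t3,t4,t7},{t5,t6,t7}} V3={{t2},{t3},{t5},{t6},{t2,t5},{t2,t6},{t2,t7},{t3,t4},{t3,t7},{t5,t6},{t5,t7},{t6,t7},{t2,t6,t7},{t3,t4,t7},{t5,t6,t7}}
  V12={{t3,t4},{t4,t7},{t5,t6},{t6,t7},{t2,t6,t7},{t3,t4,t7},{t5,t6,t7}} V13={{t6},{t2,t6},{t3,t4},{t5,t6},{t6,t7},{t2,t6,t7},{t3,t4,t7},{t5,t6,t7}} V23={{t3},{t5},{t2,t5},{t2,t7},{t3,t4},{t3,t7},{t5,t6},{t5,t7},{t6,t7},{t2,t6,t7},{t3,t4,t7},{t5,t6,t7}}
  V123={{t3,t4},{t5,t6},{t6,t7},{t2,t6,t7},{t3,t4,t7},{t5,t6,t7}}
components per intersection:
  V1: {{t1}} {{t4},{t3,t4},{t4,t7},{t3,t4,t7}} {{t6},{t2,t6},{t5,t6},{t6,t7},{t2,t6,t7},{t5,t6,t7}}
  V2: {{t3},{t5},{t7},{t2,t5},{t2,t7},{t3,t4},{t3,t7},{t4,t7},{t5,t6},{t5,t7},{t6,t7},{t2,t6,t7},{t3,t4,t7},{t5,t6,t7}}
  V3: {{t2},{t5},{t6},{t2,t5},{t2,t6},{t2,t7},{t5,t6},{t5,t7},{t6,t7},{t2,t6,t7},{t5,t6,t7}} {{t3},{t3,t4},{t3,t7},{t3,t4,t7}}
  V12: {{t3,t4},{t4,t7},{t3,t4,t7}} {{t5,t6},{t6,t7},{t2,t6,t7},{t5,t6,t7}}
  V13: {{t6},{t2,t6},{t5,t6},{t6,t7},{t2,t6,t7},{t5,t6,t7}} {{t3,t4},{t3,t4,t7}}
  V23: {{t3},{t3,t4},{t3,t7},{t3,t4,t7}} {{t5},{t2,t5},{t2,t7},{t5,t6},{t5,t7},{t6,t7},{t2,t6,t7},{t5,t6,t7}}
  V123: {{t3,t4},{t3,t4,t7}} {{t5,t6},{t6,t7},{t2,t6,t7},{t5,t6,t7}}
C dims 6,6,2; δ0: rk 4, SNF 1^4; δ1: rk 2, SNF 1^2
Ȟ^0 = (6 − 4) − 0 = 2, so Ȟ^0 ≅ Z^2
Ȟ^1 = (6 − 2) − 4 = 0, so Ȟ^1 ≅ 0
Ȟ^2 = (2 − 0) − 2 = 0, so Ȟ^2 ≅ 0

Ȟ^0 ≅ Z^2, Ȟ^1 ≅ 0 and Ȟ^2 ≅ 0
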